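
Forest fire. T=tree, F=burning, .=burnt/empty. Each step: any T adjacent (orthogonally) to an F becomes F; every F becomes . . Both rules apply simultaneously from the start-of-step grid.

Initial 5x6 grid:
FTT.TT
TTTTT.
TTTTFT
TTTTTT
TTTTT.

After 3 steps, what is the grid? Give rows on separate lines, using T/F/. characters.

Step 1: 6 trees catch fire, 2 burn out
  .FT.TT
  FTTTF.
  TTTF.F
  TTTTFT
  TTTTT.
Step 2: 9 trees catch fire, 6 burn out
  ..F.FT
  .FTF..
  FTF...
  TTTF.F
  TTTTF.
Step 3: 6 trees catch fire, 9 burn out
  .....F
  ..F...
  .F....
  FTF...
  TTTF..

.....F
..F...
.F....
FTF...
TTTF..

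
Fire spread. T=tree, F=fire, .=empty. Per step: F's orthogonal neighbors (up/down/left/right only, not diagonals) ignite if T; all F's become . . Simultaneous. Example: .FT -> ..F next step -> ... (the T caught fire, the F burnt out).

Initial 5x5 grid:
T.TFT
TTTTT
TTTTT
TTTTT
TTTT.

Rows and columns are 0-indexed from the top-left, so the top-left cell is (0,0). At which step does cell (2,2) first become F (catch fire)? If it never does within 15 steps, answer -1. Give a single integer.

Step 1: cell (2,2)='T' (+3 fires, +1 burnt)
Step 2: cell (2,2)='T' (+3 fires, +3 burnt)
Step 3: cell (2,2)='F' (+4 fires, +3 burnt)
  -> target ignites at step 3
Step 4: cell (2,2)='.' (+5 fires, +4 burnt)
Step 5: cell (2,2)='.' (+4 fires, +5 burnt)
Step 6: cell (2,2)='.' (+2 fires, +4 burnt)
Step 7: cell (2,2)='.' (+1 fires, +2 burnt)
Step 8: cell (2,2)='.' (+0 fires, +1 burnt)
  fire out at step 8

3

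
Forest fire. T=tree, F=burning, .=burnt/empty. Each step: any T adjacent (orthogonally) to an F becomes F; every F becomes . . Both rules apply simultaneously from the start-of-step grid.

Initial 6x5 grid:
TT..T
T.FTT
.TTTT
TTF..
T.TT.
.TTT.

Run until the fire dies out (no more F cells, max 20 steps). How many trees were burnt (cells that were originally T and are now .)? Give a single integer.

Step 1: +4 fires, +2 burnt (F count now 4)
Step 2: +6 fires, +4 burnt (F count now 6)
Step 3: +5 fires, +6 burnt (F count now 5)
Step 4: +0 fires, +5 burnt (F count now 0)
Fire out after step 4
Initially T: 18, now '.': 27
Total burnt (originally-T cells now '.'): 15

Answer: 15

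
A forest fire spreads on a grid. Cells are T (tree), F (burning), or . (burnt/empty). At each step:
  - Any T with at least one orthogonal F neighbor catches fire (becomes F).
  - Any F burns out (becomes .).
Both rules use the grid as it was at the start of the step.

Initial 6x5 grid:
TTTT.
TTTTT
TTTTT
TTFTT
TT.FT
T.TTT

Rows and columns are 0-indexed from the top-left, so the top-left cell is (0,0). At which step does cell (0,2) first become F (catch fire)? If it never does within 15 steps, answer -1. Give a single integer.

Step 1: cell (0,2)='T' (+5 fires, +2 burnt)
Step 2: cell (0,2)='T' (+8 fires, +5 burnt)
Step 3: cell (0,2)='F' (+6 fires, +8 burnt)
  -> target ignites at step 3
Step 4: cell (0,2)='.' (+5 fires, +6 burnt)
Step 5: cell (0,2)='.' (+1 fires, +5 burnt)
Step 6: cell (0,2)='.' (+0 fires, +1 burnt)
  fire out at step 6

3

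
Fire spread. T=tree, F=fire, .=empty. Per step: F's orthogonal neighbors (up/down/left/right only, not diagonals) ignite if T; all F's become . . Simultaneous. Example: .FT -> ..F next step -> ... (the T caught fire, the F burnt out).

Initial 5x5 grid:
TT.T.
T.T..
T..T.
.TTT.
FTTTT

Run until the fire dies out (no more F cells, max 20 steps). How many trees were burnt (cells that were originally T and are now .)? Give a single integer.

Answer: 8

Derivation:
Step 1: +1 fires, +1 burnt (F count now 1)
Step 2: +2 fires, +1 burnt (F count now 2)
Step 3: +2 fires, +2 burnt (F count now 2)
Step 4: +2 fires, +2 burnt (F count now 2)
Step 5: +1 fires, +2 burnt (F count now 1)
Step 6: +0 fires, +1 burnt (F count now 0)
Fire out after step 6
Initially T: 14, now '.': 19
Total burnt (originally-T cells now '.'): 8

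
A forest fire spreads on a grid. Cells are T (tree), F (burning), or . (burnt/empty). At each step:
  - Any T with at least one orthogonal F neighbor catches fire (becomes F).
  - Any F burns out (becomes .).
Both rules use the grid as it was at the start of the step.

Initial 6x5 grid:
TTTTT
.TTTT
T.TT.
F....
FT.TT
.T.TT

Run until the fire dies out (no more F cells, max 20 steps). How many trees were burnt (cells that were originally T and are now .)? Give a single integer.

Answer: 3

Derivation:
Step 1: +2 fires, +2 burnt (F count now 2)
Step 2: +1 fires, +2 burnt (F count now 1)
Step 3: +0 fires, +1 burnt (F count now 0)
Fire out after step 3
Initially T: 18, now '.': 15
Total burnt (originally-T cells now '.'): 3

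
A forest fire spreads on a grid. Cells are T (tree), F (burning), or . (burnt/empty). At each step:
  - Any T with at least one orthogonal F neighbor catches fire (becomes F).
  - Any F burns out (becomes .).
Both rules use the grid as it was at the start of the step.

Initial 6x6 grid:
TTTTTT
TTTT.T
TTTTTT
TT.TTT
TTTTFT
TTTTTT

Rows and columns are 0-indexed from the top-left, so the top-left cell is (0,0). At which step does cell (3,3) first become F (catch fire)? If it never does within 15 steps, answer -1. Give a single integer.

Step 1: cell (3,3)='T' (+4 fires, +1 burnt)
Step 2: cell (3,3)='F' (+6 fires, +4 burnt)
  -> target ignites at step 2
Step 3: cell (3,3)='.' (+4 fires, +6 burnt)
Step 4: cell (3,3)='.' (+6 fires, +4 burnt)
Step 5: cell (3,3)='.' (+6 fires, +6 burnt)
Step 6: cell (3,3)='.' (+4 fires, +6 burnt)
Step 7: cell (3,3)='.' (+2 fires, +4 burnt)
Step 8: cell (3,3)='.' (+1 fires, +2 burnt)
Step 9: cell (3,3)='.' (+0 fires, +1 burnt)
  fire out at step 9

2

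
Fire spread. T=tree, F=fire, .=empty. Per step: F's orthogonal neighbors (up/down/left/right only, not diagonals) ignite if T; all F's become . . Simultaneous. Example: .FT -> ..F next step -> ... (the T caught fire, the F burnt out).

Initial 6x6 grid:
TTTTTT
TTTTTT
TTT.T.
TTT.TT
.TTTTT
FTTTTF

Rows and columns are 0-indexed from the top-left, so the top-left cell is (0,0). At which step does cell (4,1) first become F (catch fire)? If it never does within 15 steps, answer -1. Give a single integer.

Step 1: cell (4,1)='T' (+3 fires, +2 burnt)
Step 2: cell (4,1)='F' (+5 fires, +3 burnt)
  -> target ignites at step 2
Step 3: cell (4,1)='.' (+4 fires, +5 burnt)
Step 4: cell (4,1)='.' (+4 fires, +4 burnt)
Step 5: cell (4,1)='.' (+4 fires, +4 burnt)
Step 6: cell (4,1)='.' (+6 fires, +4 burnt)
Step 7: cell (4,1)='.' (+4 fires, +6 burnt)
Step 8: cell (4,1)='.' (+0 fires, +4 burnt)
  fire out at step 8

2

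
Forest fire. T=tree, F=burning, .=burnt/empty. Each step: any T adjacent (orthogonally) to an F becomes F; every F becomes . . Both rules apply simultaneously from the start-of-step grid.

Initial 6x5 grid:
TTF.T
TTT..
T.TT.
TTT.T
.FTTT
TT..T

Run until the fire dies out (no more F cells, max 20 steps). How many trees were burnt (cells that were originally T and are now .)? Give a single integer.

Step 1: +5 fires, +2 burnt (F count now 5)
Step 2: +7 fires, +5 burnt (F count now 7)
Step 3: +4 fires, +7 burnt (F count now 4)
Step 4: +2 fires, +4 burnt (F count now 2)
Step 5: +0 fires, +2 burnt (F count now 0)
Fire out after step 5
Initially T: 19, now '.': 29
Total burnt (originally-T cells now '.'): 18

Answer: 18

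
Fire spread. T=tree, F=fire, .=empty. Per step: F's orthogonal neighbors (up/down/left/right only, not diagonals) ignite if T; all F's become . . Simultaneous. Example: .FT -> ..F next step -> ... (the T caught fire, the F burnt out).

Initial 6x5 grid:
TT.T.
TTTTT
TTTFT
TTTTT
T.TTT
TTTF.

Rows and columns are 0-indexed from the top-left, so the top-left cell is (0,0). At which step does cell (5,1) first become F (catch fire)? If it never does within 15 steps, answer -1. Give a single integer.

Step 1: cell (5,1)='T' (+6 fires, +2 burnt)
Step 2: cell (5,1)='F' (+9 fires, +6 burnt)
  -> target ignites at step 2
Step 3: cell (5,1)='.' (+4 fires, +9 burnt)
Step 4: cell (5,1)='.' (+4 fires, +4 burnt)
Step 5: cell (5,1)='.' (+1 fires, +4 burnt)
Step 6: cell (5,1)='.' (+0 fires, +1 burnt)
  fire out at step 6

2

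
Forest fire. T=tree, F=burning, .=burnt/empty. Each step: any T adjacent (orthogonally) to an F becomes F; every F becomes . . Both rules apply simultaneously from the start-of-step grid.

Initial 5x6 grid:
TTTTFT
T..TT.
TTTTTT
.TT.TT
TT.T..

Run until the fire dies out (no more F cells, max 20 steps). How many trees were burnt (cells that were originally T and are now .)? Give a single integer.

Step 1: +3 fires, +1 burnt (F count now 3)
Step 2: +3 fires, +3 burnt (F count now 3)
Step 3: +4 fires, +3 burnt (F count now 4)
Step 4: +3 fires, +4 burnt (F count now 3)
Step 5: +3 fires, +3 burnt (F count now 3)
Step 6: +2 fires, +3 burnt (F count now 2)
Step 7: +1 fires, +2 burnt (F count now 1)
Step 8: +1 fires, +1 burnt (F count now 1)
Step 9: +0 fires, +1 burnt (F count now 0)
Fire out after step 9
Initially T: 21, now '.': 29
Total burnt (originally-T cells now '.'): 20

Answer: 20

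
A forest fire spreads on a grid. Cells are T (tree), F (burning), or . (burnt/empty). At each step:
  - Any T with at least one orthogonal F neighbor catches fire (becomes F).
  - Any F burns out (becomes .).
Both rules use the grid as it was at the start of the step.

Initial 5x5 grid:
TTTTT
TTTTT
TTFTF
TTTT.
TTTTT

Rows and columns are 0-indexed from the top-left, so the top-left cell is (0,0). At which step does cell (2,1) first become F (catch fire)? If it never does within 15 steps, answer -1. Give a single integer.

Step 1: cell (2,1)='F' (+5 fires, +2 burnt)
  -> target ignites at step 1
Step 2: cell (2,1)='.' (+8 fires, +5 burnt)
Step 3: cell (2,1)='.' (+6 fires, +8 burnt)
Step 4: cell (2,1)='.' (+3 fires, +6 burnt)
Step 5: cell (2,1)='.' (+0 fires, +3 burnt)
  fire out at step 5

1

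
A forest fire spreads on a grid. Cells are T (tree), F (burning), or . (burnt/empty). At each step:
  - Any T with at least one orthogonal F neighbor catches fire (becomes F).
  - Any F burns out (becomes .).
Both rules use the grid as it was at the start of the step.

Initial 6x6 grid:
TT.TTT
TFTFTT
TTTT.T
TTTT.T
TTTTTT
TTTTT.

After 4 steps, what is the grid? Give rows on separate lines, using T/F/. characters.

Step 1: 7 trees catch fire, 2 burn out
  TF.FTT
  F.F.FT
  TFTF.T
  TTTT.T
  TTTTTT
  TTTTT.
Step 2: 7 trees catch fire, 7 burn out
  F...FT
  .....F
  F.F..T
  TFTF.T
  TTTTTT
  TTTTT.
Step 3: 6 trees catch fire, 7 burn out
  .....F
  ......
  .....F
  F.F..T
  TFTFTT
  TTTTT.
Step 4: 6 trees catch fire, 6 burn out
  ......
  ......
  ......
  .....F
  F.F.FT
  TFTFT.

......
......
......
.....F
F.F.FT
TFTFT.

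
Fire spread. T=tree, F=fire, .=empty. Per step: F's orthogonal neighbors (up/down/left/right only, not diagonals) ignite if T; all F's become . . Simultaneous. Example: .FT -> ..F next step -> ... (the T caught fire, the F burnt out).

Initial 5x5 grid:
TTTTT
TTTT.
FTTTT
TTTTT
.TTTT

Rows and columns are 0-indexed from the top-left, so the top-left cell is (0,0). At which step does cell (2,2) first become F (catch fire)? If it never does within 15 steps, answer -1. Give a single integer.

Step 1: cell (2,2)='T' (+3 fires, +1 burnt)
Step 2: cell (2,2)='F' (+4 fires, +3 burnt)
  -> target ignites at step 2
Step 3: cell (2,2)='.' (+5 fires, +4 burnt)
Step 4: cell (2,2)='.' (+5 fires, +5 burnt)
Step 5: cell (2,2)='.' (+3 fires, +5 burnt)
Step 6: cell (2,2)='.' (+2 fires, +3 burnt)
Step 7: cell (2,2)='.' (+0 fires, +2 burnt)
  fire out at step 7

2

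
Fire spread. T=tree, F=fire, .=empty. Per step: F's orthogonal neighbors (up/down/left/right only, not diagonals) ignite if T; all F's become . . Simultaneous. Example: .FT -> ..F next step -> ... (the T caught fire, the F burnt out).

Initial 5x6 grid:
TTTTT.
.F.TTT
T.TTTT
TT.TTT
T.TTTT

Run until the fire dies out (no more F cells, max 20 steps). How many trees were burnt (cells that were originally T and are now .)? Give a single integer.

Step 1: +1 fires, +1 burnt (F count now 1)
Step 2: +2 fires, +1 burnt (F count now 2)
Step 3: +1 fires, +2 burnt (F count now 1)
Step 4: +2 fires, +1 burnt (F count now 2)
Step 5: +2 fires, +2 burnt (F count now 2)
Step 6: +4 fires, +2 burnt (F count now 4)
Step 7: +3 fires, +4 burnt (F count now 3)
Step 8: +3 fires, +3 burnt (F count now 3)
Step 9: +1 fires, +3 burnt (F count now 1)
Step 10: +0 fires, +1 burnt (F count now 0)
Fire out after step 10
Initially T: 23, now '.': 26
Total burnt (originally-T cells now '.'): 19

Answer: 19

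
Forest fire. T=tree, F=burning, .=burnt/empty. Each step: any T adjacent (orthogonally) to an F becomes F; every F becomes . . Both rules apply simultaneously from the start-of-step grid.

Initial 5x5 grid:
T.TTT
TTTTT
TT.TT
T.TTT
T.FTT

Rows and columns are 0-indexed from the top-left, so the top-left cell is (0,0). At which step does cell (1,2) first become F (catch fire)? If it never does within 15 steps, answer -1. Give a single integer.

Step 1: cell (1,2)='T' (+2 fires, +1 burnt)
Step 2: cell (1,2)='T' (+2 fires, +2 burnt)
Step 3: cell (1,2)='T' (+2 fires, +2 burnt)
Step 4: cell (1,2)='T' (+2 fires, +2 burnt)
Step 5: cell (1,2)='F' (+3 fires, +2 burnt)
  -> target ignites at step 5
Step 6: cell (1,2)='.' (+3 fires, +3 burnt)
Step 7: cell (1,2)='.' (+2 fires, +3 burnt)
Step 8: cell (1,2)='.' (+2 fires, +2 burnt)
Step 9: cell (1,2)='.' (+1 fires, +2 burnt)
Step 10: cell (1,2)='.' (+1 fires, +1 burnt)
Step 11: cell (1,2)='.' (+0 fires, +1 burnt)
  fire out at step 11

5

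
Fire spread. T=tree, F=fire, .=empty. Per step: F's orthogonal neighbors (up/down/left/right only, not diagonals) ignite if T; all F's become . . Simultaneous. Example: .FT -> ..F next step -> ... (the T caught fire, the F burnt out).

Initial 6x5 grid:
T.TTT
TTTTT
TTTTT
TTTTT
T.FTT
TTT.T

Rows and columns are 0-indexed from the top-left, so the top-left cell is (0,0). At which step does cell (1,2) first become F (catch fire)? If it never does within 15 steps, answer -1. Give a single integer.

Step 1: cell (1,2)='T' (+3 fires, +1 burnt)
Step 2: cell (1,2)='T' (+5 fires, +3 burnt)
Step 3: cell (1,2)='F' (+7 fires, +5 burnt)
  -> target ignites at step 3
Step 4: cell (1,2)='.' (+6 fires, +7 burnt)
Step 5: cell (1,2)='.' (+3 fires, +6 burnt)
Step 6: cell (1,2)='.' (+2 fires, +3 burnt)
Step 7: cell (1,2)='.' (+0 fires, +2 burnt)
  fire out at step 7

3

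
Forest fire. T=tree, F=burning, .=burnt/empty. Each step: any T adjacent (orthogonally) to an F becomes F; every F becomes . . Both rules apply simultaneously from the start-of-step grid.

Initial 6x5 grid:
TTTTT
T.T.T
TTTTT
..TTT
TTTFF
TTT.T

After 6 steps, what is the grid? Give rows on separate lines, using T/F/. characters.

Step 1: 4 trees catch fire, 2 burn out
  TTTTT
  T.T.T
  TTTTT
  ..TFF
  TTF..
  TTT.F
Step 2: 5 trees catch fire, 4 burn out
  TTTTT
  T.T.T
  TTTFF
  ..F..
  TF...
  TTF..
Step 3: 4 trees catch fire, 5 burn out
  TTTTT
  T.T.F
  TTF..
  .....
  F....
  TF...
Step 4: 4 trees catch fire, 4 burn out
  TTTTF
  T.F..
  TF...
  .....
  .....
  F....
Step 5: 3 trees catch fire, 4 burn out
  TTFF.
  T....
  F....
  .....
  .....
  .....
Step 6: 2 trees catch fire, 3 burn out
  TF...
  F....
  .....
  .....
  .....
  .....

TF...
F....
.....
.....
.....
.....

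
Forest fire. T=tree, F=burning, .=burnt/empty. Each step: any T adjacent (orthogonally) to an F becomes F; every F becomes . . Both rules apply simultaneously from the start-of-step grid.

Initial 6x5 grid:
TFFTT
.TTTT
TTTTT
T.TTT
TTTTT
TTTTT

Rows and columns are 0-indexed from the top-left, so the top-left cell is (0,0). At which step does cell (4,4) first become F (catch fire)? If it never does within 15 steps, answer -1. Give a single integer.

Step 1: cell (4,4)='T' (+4 fires, +2 burnt)
Step 2: cell (4,4)='T' (+4 fires, +4 burnt)
Step 3: cell (4,4)='T' (+4 fires, +4 burnt)
Step 4: cell (4,4)='T' (+4 fires, +4 burnt)
Step 5: cell (4,4)='T' (+5 fires, +4 burnt)
Step 6: cell (4,4)='F' (+4 fires, +5 burnt)
  -> target ignites at step 6
Step 7: cell (4,4)='.' (+1 fires, +4 burnt)
Step 8: cell (4,4)='.' (+0 fires, +1 burnt)
  fire out at step 8

6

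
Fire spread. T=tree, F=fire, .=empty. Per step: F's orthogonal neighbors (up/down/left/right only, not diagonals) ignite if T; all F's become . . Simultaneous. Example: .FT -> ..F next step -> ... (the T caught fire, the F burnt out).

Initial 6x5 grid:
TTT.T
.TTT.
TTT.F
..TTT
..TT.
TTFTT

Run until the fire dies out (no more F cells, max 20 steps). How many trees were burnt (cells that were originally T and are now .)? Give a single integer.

Answer: 18

Derivation:
Step 1: +4 fires, +2 burnt (F count now 4)
Step 2: +5 fires, +4 burnt (F count now 5)
Step 3: +1 fires, +5 burnt (F count now 1)
Step 4: +2 fires, +1 burnt (F count now 2)
Step 5: +4 fires, +2 burnt (F count now 4)
Step 6: +1 fires, +4 burnt (F count now 1)
Step 7: +1 fires, +1 burnt (F count now 1)
Step 8: +0 fires, +1 burnt (F count now 0)
Fire out after step 8
Initially T: 19, now '.': 29
Total burnt (originally-T cells now '.'): 18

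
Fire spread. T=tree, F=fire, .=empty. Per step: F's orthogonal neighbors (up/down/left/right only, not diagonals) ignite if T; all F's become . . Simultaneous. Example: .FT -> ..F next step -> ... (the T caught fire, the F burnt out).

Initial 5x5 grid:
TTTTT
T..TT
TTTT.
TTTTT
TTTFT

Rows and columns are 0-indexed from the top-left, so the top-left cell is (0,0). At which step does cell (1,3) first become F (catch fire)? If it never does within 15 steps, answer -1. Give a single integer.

Step 1: cell (1,3)='T' (+3 fires, +1 burnt)
Step 2: cell (1,3)='T' (+4 fires, +3 burnt)
Step 3: cell (1,3)='F' (+4 fires, +4 burnt)
  -> target ignites at step 3
Step 4: cell (1,3)='.' (+4 fires, +4 burnt)
Step 5: cell (1,3)='.' (+3 fires, +4 burnt)
Step 6: cell (1,3)='.' (+2 fires, +3 burnt)
Step 7: cell (1,3)='.' (+1 fires, +2 burnt)
Step 8: cell (1,3)='.' (+0 fires, +1 burnt)
  fire out at step 8

3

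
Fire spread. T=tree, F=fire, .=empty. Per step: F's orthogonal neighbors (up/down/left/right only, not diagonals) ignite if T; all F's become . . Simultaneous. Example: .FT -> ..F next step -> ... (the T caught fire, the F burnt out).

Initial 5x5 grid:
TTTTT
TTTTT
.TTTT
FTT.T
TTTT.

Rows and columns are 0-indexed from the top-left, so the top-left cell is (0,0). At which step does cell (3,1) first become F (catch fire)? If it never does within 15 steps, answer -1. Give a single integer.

Step 1: cell (3,1)='F' (+2 fires, +1 burnt)
  -> target ignites at step 1
Step 2: cell (3,1)='.' (+3 fires, +2 burnt)
Step 3: cell (3,1)='.' (+3 fires, +3 burnt)
Step 4: cell (3,1)='.' (+5 fires, +3 burnt)
Step 5: cell (3,1)='.' (+4 fires, +5 burnt)
Step 6: cell (3,1)='.' (+3 fires, +4 burnt)
Step 7: cell (3,1)='.' (+1 fires, +3 burnt)
Step 8: cell (3,1)='.' (+0 fires, +1 burnt)
  fire out at step 8

1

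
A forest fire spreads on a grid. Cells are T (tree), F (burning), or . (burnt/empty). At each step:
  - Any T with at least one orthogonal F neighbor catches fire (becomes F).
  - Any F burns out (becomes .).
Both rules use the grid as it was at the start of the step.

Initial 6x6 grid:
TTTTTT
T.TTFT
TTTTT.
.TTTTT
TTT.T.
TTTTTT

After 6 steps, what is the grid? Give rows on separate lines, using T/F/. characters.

Step 1: 4 trees catch fire, 1 burn out
  TTTTFT
  T.TF.F
  TTTTF.
  .TTTTT
  TTT.T.
  TTTTTT
Step 2: 5 trees catch fire, 4 burn out
  TTTF.F
  T.F...
  TTTF..
  .TTTFT
  TTT.T.
  TTTTTT
Step 3: 5 trees catch fire, 5 burn out
  TTF...
  T.....
  TTF...
  .TTF.F
  TTT.F.
  TTTTTT
Step 4: 4 trees catch fire, 5 burn out
  TF....
  T.....
  TF....
  .TF...
  TTT...
  TTTTFT
Step 5: 6 trees catch fire, 4 burn out
  F.....
  T.....
  F.....
  .F....
  TTF...
  TTTF.F
Step 6: 3 trees catch fire, 6 burn out
  ......
  F.....
  ......
  ......
  TF....
  TTF...

......
F.....
......
......
TF....
TTF...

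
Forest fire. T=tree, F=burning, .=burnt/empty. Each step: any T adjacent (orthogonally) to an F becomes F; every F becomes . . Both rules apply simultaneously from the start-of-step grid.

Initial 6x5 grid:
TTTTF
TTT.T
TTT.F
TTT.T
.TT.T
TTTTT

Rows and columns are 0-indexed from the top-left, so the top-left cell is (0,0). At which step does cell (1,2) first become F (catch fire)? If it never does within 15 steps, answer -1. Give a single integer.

Step 1: cell (1,2)='T' (+3 fires, +2 burnt)
Step 2: cell (1,2)='T' (+2 fires, +3 burnt)
Step 3: cell (1,2)='F' (+3 fires, +2 burnt)
  -> target ignites at step 3
Step 4: cell (1,2)='.' (+4 fires, +3 burnt)
Step 5: cell (1,2)='.' (+4 fires, +4 burnt)
Step 6: cell (1,2)='.' (+4 fires, +4 burnt)
Step 7: cell (1,2)='.' (+3 fires, +4 burnt)
Step 8: cell (1,2)='.' (+0 fires, +3 burnt)
  fire out at step 8

3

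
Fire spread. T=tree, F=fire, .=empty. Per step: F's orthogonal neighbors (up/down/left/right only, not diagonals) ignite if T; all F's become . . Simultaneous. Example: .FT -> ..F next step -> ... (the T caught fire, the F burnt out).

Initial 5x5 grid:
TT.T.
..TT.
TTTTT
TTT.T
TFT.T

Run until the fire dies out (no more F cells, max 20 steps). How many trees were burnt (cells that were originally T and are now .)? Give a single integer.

Answer: 15

Derivation:
Step 1: +3 fires, +1 burnt (F count now 3)
Step 2: +3 fires, +3 burnt (F count now 3)
Step 3: +2 fires, +3 burnt (F count now 2)
Step 4: +2 fires, +2 burnt (F count now 2)
Step 5: +2 fires, +2 burnt (F count now 2)
Step 6: +2 fires, +2 burnt (F count now 2)
Step 7: +1 fires, +2 burnt (F count now 1)
Step 8: +0 fires, +1 burnt (F count now 0)
Fire out after step 8
Initially T: 17, now '.': 23
Total burnt (originally-T cells now '.'): 15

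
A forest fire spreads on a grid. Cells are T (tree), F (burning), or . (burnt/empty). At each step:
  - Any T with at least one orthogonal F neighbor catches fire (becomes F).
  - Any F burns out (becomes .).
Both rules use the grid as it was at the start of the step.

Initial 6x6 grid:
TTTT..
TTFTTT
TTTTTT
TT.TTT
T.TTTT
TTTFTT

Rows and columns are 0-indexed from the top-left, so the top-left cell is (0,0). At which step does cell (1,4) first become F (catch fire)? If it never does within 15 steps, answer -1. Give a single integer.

Step 1: cell (1,4)='T' (+7 fires, +2 burnt)
Step 2: cell (1,4)='F' (+11 fires, +7 burnt)
  -> target ignites at step 2
Step 3: cell (1,4)='.' (+8 fires, +11 burnt)
Step 4: cell (1,4)='.' (+4 fires, +8 burnt)
Step 5: cell (1,4)='.' (+0 fires, +4 burnt)
  fire out at step 5

2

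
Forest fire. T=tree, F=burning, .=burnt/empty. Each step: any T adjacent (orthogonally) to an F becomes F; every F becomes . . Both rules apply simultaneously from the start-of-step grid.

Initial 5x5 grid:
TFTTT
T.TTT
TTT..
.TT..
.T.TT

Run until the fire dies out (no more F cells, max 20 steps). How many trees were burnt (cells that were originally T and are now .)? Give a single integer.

Answer: 14

Derivation:
Step 1: +2 fires, +1 burnt (F count now 2)
Step 2: +3 fires, +2 burnt (F count now 3)
Step 3: +4 fires, +3 burnt (F count now 4)
Step 4: +3 fires, +4 burnt (F count now 3)
Step 5: +1 fires, +3 burnt (F count now 1)
Step 6: +1 fires, +1 burnt (F count now 1)
Step 7: +0 fires, +1 burnt (F count now 0)
Fire out after step 7
Initially T: 16, now '.': 23
Total burnt (originally-T cells now '.'): 14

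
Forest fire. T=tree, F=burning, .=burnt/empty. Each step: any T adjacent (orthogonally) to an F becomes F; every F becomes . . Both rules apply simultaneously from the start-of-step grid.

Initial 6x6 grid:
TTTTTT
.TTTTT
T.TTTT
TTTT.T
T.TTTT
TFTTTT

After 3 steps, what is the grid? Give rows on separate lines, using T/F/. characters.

Step 1: 2 trees catch fire, 1 burn out
  TTTTTT
  .TTTTT
  T.TTTT
  TTTT.T
  T.TTTT
  F.FTTT
Step 2: 3 trees catch fire, 2 burn out
  TTTTTT
  .TTTTT
  T.TTTT
  TTTT.T
  F.FTTT
  ...FTT
Step 3: 4 trees catch fire, 3 burn out
  TTTTTT
  .TTTTT
  T.TTTT
  FTFT.T
  ...FTT
  ....FT

TTTTTT
.TTTTT
T.TTTT
FTFT.T
...FTT
....FT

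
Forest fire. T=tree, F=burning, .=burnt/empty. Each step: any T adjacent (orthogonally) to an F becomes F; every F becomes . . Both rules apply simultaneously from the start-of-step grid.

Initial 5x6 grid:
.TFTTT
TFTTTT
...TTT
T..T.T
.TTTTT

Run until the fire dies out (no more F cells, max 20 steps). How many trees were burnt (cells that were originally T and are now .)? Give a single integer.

Step 1: +4 fires, +2 burnt (F count now 4)
Step 2: +2 fires, +4 burnt (F count now 2)
Step 3: +3 fires, +2 burnt (F count now 3)
Step 4: +3 fires, +3 burnt (F count now 3)
Step 5: +2 fires, +3 burnt (F count now 2)
Step 6: +3 fires, +2 burnt (F count now 3)
Step 7: +2 fires, +3 burnt (F count now 2)
Step 8: +0 fires, +2 burnt (F count now 0)
Fire out after step 8
Initially T: 20, now '.': 29
Total burnt (originally-T cells now '.'): 19

Answer: 19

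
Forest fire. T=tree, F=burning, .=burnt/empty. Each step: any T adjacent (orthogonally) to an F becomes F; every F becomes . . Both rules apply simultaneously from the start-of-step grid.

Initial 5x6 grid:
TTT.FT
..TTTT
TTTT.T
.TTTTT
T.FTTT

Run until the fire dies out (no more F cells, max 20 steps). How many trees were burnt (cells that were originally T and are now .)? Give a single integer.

Step 1: +4 fires, +2 burnt (F count now 4)
Step 2: +6 fires, +4 burnt (F count now 6)
Step 3: +6 fires, +6 burnt (F count now 6)
Step 4: +3 fires, +6 burnt (F count now 3)
Step 5: +1 fires, +3 burnt (F count now 1)
Step 6: +1 fires, +1 burnt (F count now 1)
Step 7: +0 fires, +1 burnt (F count now 0)
Fire out after step 7
Initially T: 22, now '.': 29
Total burnt (originally-T cells now '.'): 21

Answer: 21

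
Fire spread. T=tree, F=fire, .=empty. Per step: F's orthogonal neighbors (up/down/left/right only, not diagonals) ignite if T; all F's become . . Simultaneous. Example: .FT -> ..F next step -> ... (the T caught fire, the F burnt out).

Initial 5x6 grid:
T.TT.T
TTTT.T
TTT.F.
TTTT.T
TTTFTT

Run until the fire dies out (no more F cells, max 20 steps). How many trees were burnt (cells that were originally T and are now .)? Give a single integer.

Answer: 20

Derivation:
Step 1: +3 fires, +2 burnt (F count now 3)
Step 2: +3 fires, +3 burnt (F count now 3)
Step 3: +4 fires, +3 burnt (F count now 4)
Step 4: +3 fires, +4 burnt (F count now 3)
Step 5: +4 fires, +3 burnt (F count now 4)
Step 6: +2 fires, +4 burnt (F count now 2)
Step 7: +1 fires, +2 burnt (F count now 1)
Step 8: +0 fires, +1 burnt (F count now 0)
Fire out after step 8
Initially T: 22, now '.': 28
Total burnt (originally-T cells now '.'): 20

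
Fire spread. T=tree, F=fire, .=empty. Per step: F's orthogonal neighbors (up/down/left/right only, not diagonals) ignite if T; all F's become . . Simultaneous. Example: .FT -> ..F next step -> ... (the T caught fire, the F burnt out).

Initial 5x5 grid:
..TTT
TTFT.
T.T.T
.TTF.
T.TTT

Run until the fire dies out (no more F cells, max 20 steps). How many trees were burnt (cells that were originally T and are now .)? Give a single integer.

Step 1: +6 fires, +2 burnt (F count now 6)
Step 2: +5 fires, +6 burnt (F count now 5)
Step 3: +2 fires, +5 burnt (F count now 2)
Step 4: +0 fires, +2 burnt (F count now 0)
Fire out after step 4
Initially T: 15, now '.': 23
Total burnt (originally-T cells now '.'): 13

Answer: 13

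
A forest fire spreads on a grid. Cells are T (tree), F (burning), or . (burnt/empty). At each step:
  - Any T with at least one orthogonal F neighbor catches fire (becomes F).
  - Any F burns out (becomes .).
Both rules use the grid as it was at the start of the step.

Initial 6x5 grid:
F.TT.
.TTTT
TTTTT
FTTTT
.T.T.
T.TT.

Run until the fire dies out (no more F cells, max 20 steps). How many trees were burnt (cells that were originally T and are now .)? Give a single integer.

Step 1: +2 fires, +2 burnt (F count now 2)
Step 2: +3 fires, +2 burnt (F count now 3)
Step 3: +3 fires, +3 burnt (F count now 3)
Step 4: +4 fires, +3 burnt (F count now 4)
Step 5: +4 fires, +4 burnt (F count now 4)
Step 6: +3 fires, +4 burnt (F count now 3)
Step 7: +0 fires, +3 burnt (F count now 0)
Fire out after step 7
Initially T: 20, now '.': 29
Total burnt (originally-T cells now '.'): 19

Answer: 19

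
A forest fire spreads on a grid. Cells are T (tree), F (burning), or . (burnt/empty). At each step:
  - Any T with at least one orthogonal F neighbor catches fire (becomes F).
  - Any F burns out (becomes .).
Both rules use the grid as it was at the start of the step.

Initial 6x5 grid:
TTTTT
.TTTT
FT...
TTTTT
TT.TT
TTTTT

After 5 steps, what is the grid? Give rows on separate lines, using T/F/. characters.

Step 1: 2 trees catch fire, 1 burn out
  TTTTT
  .TTTT
  .F...
  FTTTT
  TT.TT
  TTTTT
Step 2: 3 trees catch fire, 2 burn out
  TTTTT
  .FTTT
  .....
  .FTTT
  FT.TT
  TTTTT
Step 3: 5 trees catch fire, 3 burn out
  TFTTT
  ..FTT
  .....
  ..FTT
  .F.TT
  FTTTT
Step 4: 5 trees catch fire, 5 burn out
  F.FTT
  ...FT
  .....
  ...FT
  ...TT
  .FTTT
Step 5: 5 trees catch fire, 5 burn out
  ...FT
  ....F
  .....
  ....F
  ...FT
  ..FTT

...FT
....F
.....
....F
...FT
..FTT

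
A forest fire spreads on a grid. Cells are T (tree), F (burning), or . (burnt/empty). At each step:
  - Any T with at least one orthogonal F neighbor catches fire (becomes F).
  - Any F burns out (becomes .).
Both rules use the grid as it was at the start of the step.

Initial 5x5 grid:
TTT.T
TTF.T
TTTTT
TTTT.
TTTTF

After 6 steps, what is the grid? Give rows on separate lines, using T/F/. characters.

Step 1: 4 trees catch fire, 2 burn out
  TTF.T
  TF..T
  TTFTT
  TTTT.
  TTTF.
Step 2: 7 trees catch fire, 4 burn out
  TF..T
  F...T
  TF.FT
  TTFF.
  TTF..
Step 3: 5 trees catch fire, 7 burn out
  F...T
  ....T
  F...F
  TF...
  TF...
Step 4: 3 trees catch fire, 5 burn out
  ....T
  ....F
  .....
  F....
  F....
Step 5: 1 trees catch fire, 3 burn out
  ....F
  .....
  .....
  .....
  .....
Step 6: 0 trees catch fire, 1 burn out
  .....
  .....
  .....
  .....
  .....

.....
.....
.....
.....
.....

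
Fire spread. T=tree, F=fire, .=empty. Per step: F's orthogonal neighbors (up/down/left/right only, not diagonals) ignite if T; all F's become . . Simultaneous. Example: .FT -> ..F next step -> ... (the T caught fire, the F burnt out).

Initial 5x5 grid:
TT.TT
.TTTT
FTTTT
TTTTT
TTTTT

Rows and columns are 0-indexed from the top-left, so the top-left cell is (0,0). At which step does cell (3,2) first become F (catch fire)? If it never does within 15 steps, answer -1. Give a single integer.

Step 1: cell (3,2)='T' (+2 fires, +1 burnt)
Step 2: cell (3,2)='T' (+4 fires, +2 burnt)
Step 3: cell (3,2)='F' (+5 fires, +4 burnt)
  -> target ignites at step 3
Step 4: cell (3,2)='.' (+5 fires, +5 burnt)
Step 5: cell (3,2)='.' (+4 fires, +5 burnt)
Step 6: cell (3,2)='.' (+2 fires, +4 burnt)
Step 7: cell (3,2)='.' (+0 fires, +2 burnt)
  fire out at step 7

3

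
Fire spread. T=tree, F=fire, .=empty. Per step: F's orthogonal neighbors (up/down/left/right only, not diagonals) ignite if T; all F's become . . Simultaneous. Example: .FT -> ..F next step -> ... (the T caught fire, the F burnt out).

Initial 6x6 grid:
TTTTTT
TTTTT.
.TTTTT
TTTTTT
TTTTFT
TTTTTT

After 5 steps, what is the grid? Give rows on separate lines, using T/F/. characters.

Step 1: 4 trees catch fire, 1 burn out
  TTTTTT
  TTTTT.
  .TTTTT
  TTTTFT
  TTTF.F
  TTTTFT
Step 2: 6 trees catch fire, 4 burn out
  TTTTTT
  TTTTT.
  .TTTFT
  TTTF.F
  TTF...
  TTTF.F
Step 3: 6 trees catch fire, 6 burn out
  TTTTTT
  TTTTF.
  .TTF.F
  TTF...
  TF....
  TTF...
Step 4: 6 trees catch fire, 6 burn out
  TTTTFT
  TTTF..
  .TF...
  TF....
  F.....
  TF....
Step 5: 6 trees catch fire, 6 burn out
  TTTF.F
  TTF...
  .F....
  F.....
  ......
  F.....

TTTF.F
TTF...
.F....
F.....
......
F.....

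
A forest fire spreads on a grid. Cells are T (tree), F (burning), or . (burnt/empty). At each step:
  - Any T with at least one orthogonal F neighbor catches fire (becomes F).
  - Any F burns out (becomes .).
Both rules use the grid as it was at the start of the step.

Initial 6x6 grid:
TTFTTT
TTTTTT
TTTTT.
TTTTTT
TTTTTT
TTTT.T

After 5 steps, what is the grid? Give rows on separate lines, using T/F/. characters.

Step 1: 3 trees catch fire, 1 burn out
  TF.FTT
  TTFTTT
  TTTTT.
  TTTTTT
  TTTTTT
  TTTT.T
Step 2: 5 trees catch fire, 3 burn out
  F...FT
  TF.FTT
  TTFTT.
  TTTTTT
  TTTTTT
  TTTT.T
Step 3: 6 trees catch fire, 5 burn out
  .....F
  F...FT
  TF.FT.
  TTFTTT
  TTTTTT
  TTTT.T
Step 4: 6 trees catch fire, 6 burn out
  ......
  .....F
  F...F.
  TF.FTT
  TTFTTT
  TTTT.T
Step 5: 5 trees catch fire, 6 burn out
  ......
  ......
  ......
  F...FT
  TF.FTT
  TTFT.T

......
......
......
F...FT
TF.FTT
TTFT.T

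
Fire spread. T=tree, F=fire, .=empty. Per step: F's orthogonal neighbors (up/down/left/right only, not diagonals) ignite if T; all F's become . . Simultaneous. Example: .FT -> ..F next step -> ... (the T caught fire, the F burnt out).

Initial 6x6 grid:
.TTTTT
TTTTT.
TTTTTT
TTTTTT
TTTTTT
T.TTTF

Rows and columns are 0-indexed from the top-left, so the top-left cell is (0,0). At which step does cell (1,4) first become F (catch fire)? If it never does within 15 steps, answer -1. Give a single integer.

Step 1: cell (1,4)='T' (+2 fires, +1 burnt)
Step 2: cell (1,4)='T' (+3 fires, +2 burnt)
Step 3: cell (1,4)='T' (+4 fires, +3 burnt)
Step 4: cell (1,4)='T' (+3 fires, +4 burnt)
Step 5: cell (1,4)='F' (+4 fires, +3 burnt)
  -> target ignites at step 5
Step 6: cell (1,4)='.' (+5 fires, +4 burnt)
Step 7: cell (1,4)='.' (+6 fires, +5 burnt)
Step 8: cell (1,4)='.' (+3 fires, +6 burnt)
Step 9: cell (1,4)='.' (+2 fires, +3 burnt)
Step 10: cell (1,4)='.' (+0 fires, +2 burnt)
  fire out at step 10

5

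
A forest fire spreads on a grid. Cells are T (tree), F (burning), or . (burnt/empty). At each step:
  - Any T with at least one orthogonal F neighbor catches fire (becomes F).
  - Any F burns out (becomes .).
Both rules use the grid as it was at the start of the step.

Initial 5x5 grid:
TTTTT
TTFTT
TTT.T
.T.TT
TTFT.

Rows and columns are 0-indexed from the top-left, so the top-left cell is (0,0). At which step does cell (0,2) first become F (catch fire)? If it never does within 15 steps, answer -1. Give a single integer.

Step 1: cell (0,2)='F' (+6 fires, +2 burnt)
  -> target ignites at step 1
Step 2: cell (0,2)='.' (+8 fires, +6 burnt)
Step 3: cell (0,2)='.' (+5 fires, +8 burnt)
Step 4: cell (0,2)='.' (+0 fires, +5 burnt)
  fire out at step 4

1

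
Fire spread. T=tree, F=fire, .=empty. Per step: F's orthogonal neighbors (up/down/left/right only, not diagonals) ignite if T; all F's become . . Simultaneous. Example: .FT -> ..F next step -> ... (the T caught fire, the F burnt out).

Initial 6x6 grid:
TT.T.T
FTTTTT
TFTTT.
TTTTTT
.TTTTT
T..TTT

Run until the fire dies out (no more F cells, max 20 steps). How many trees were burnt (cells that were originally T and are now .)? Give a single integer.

Step 1: +5 fires, +2 burnt (F count now 5)
Step 2: +6 fires, +5 burnt (F count now 6)
Step 3: +4 fires, +6 burnt (F count now 4)
Step 4: +4 fires, +4 burnt (F count now 4)
Step 5: +4 fires, +4 burnt (F count now 4)
Step 6: +3 fires, +4 burnt (F count now 3)
Step 7: +1 fires, +3 burnt (F count now 1)
Step 8: +0 fires, +1 burnt (F count now 0)
Fire out after step 8
Initially T: 28, now '.': 35
Total burnt (originally-T cells now '.'): 27

Answer: 27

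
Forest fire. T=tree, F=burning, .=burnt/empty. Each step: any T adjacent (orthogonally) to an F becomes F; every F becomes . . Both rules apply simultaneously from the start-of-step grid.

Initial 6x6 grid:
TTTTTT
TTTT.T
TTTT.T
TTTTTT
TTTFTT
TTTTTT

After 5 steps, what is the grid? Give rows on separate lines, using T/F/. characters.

Step 1: 4 trees catch fire, 1 burn out
  TTTTTT
  TTTT.T
  TTTT.T
  TTTFTT
  TTF.FT
  TTTFTT
Step 2: 7 trees catch fire, 4 burn out
  TTTTTT
  TTTT.T
  TTTF.T
  TTF.FT
  TF...F
  TTF.FT
Step 3: 7 trees catch fire, 7 burn out
  TTTTTT
  TTTF.T
  TTF..T
  TF...F
  F.....
  TF...F
Step 4: 6 trees catch fire, 7 burn out
  TTTFTT
  TTF..T
  TF...F
  F.....
  ......
  F.....
Step 5: 5 trees catch fire, 6 burn out
  TTF.FT
  TF...F
  F.....
  ......
  ......
  ......

TTF.FT
TF...F
F.....
......
......
......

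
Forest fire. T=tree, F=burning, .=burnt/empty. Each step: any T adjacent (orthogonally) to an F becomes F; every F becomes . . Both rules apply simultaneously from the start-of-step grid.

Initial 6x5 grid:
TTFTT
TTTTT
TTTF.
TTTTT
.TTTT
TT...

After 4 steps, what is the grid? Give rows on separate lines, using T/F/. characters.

Step 1: 6 trees catch fire, 2 burn out
  TF.FT
  TTFFT
  TTF..
  TTTFT
  .TTTT
  TT...
Step 2: 8 trees catch fire, 6 burn out
  F...F
  TF..F
  TF...
  TTF.F
  .TTFT
  TT...
Step 3: 5 trees catch fire, 8 burn out
  .....
  F....
  F....
  TF...
  .TF.F
  TT...
Step 4: 2 trees catch fire, 5 burn out
  .....
  .....
  .....
  F....
  .F...
  TT...

.....
.....
.....
F....
.F...
TT...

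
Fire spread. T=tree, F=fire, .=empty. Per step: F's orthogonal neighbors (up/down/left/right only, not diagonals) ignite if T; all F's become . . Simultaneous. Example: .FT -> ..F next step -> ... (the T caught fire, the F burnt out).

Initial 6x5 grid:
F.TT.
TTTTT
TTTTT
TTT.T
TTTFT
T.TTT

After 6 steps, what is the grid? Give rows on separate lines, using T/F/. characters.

Step 1: 4 trees catch fire, 2 burn out
  ..TT.
  FTTTT
  TTTTT
  TTT.T
  TTF.F
  T.TFT
Step 2: 7 trees catch fire, 4 burn out
  ..TT.
  .FTTT
  FTTTT
  TTF.F
  TF...
  T.F.F
Step 3: 7 trees catch fire, 7 burn out
  ..TT.
  ..FTT
  .FFTF
  FF...
  F....
  T....
Step 4: 5 trees catch fire, 7 burn out
  ..FT.
  ...FF
  ...F.
  .....
  .....
  F....
Step 5: 1 trees catch fire, 5 burn out
  ...F.
  .....
  .....
  .....
  .....
  .....
Step 6: 0 trees catch fire, 1 burn out
  .....
  .....
  .....
  .....
  .....
  .....

.....
.....
.....
.....
.....
.....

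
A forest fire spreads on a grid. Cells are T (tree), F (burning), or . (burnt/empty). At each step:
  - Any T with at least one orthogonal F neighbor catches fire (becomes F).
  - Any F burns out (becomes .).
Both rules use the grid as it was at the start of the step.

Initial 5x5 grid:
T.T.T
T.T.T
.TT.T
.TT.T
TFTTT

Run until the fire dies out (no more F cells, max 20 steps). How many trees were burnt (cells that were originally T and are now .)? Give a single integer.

Step 1: +3 fires, +1 burnt (F count now 3)
Step 2: +3 fires, +3 burnt (F count now 3)
Step 3: +2 fires, +3 burnt (F count now 2)
Step 4: +2 fires, +2 burnt (F count now 2)
Step 5: +2 fires, +2 burnt (F count now 2)
Step 6: +1 fires, +2 burnt (F count now 1)
Step 7: +1 fires, +1 burnt (F count now 1)
Step 8: +0 fires, +1 burnt (F count now 0)
Fire out after step 8
Initially T: 16, now '.': 23
Total burnt (originally-T cells now '.'): 14

Answer: 14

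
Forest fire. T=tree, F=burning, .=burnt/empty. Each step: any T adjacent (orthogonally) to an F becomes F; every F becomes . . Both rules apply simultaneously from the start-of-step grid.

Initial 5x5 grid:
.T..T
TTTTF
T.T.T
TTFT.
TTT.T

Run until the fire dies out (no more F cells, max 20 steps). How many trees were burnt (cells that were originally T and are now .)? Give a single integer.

Step 1: +7 fires, +2 burnt (F count now 7)
Step 2: +3 fires, +7 burnt (F count now 3)
Step 3: +3 fires, +3 burnt (F count now 3)
Step 4: +2 fires, +3 burnt (F count now 2)
Step 5: +0 fires, +2 burnt (F count now 0)
Fire out after step 5
Initially T: 16, now '.': 24
Total burnt (originally-T cells now '.'): 15

Answer: 15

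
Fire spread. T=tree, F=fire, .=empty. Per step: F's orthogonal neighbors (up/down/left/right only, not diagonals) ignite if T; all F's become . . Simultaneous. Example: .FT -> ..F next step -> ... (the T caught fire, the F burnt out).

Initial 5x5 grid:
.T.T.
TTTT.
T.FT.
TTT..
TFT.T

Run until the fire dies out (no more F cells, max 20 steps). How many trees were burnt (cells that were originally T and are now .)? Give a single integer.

Step 1: +6 fires, +2 burnt (F count now 6)
Step 2: +3 fires, +6 burnt (F count now 3)
Step 3: +4 fires, +3 burnt (F count now 4)
Step 4: +0 fires, +4 burnt (F count now 0)
Fire out after step 4
Initially T: 14, now '.': 24
Total burnt (originally-T cells now '.'): 13

Answer: 13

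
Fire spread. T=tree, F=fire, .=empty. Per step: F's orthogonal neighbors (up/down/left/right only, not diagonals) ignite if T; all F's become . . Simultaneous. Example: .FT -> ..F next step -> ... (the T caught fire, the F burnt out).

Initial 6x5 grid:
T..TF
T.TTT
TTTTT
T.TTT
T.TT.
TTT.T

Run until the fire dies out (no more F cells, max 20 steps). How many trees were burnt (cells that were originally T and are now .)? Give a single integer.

Step 1: +2 fires, +1 burnt (F count now 2)
Step 2: +2 fires, +2 burnt (F count now 2)
Step 3: +3 fires, +2 burnt (F count now 3)
Step 4: +2 fires, +3 burnt (F count now 2)
Step 5: +3 fires, +2 burnt (F count now 3)
Step 6: +2 fires, +3 burnt (F count now 2)
Step 7: +3 fires, +2 burnt (F count now 3)
Step 8: +3 fires, +3 burnt (F count now 3)
Step 9: +1 fires, +3 burnt (F count now 1)
Step 10: +0 fires, +1 burnt (F count now 0)
Fire out after step 10
Initially T: 22, now '.': 29
Total burnt (originally-T cells now '.'): 21

Answer: 21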